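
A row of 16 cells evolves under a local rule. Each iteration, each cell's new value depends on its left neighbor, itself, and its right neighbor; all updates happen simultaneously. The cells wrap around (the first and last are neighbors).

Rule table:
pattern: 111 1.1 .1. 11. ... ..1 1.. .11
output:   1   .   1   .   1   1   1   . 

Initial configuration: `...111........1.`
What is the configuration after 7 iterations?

11111111111.1.11

iteration 1: 111.1.1111111111
iteration 2: 11..1..111111111
iteration 3: 1.11111.11111111
iteration 4: ...111...1111111
iteration 5: 111.1.111.11111.
iteration 6: .1..1..1...111..
iteration 7: 11111111111.1.11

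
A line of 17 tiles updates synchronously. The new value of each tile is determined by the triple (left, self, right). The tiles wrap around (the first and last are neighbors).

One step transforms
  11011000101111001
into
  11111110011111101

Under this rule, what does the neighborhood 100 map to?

At position 5 the neighborhood is 100; the next row has 1 there.

1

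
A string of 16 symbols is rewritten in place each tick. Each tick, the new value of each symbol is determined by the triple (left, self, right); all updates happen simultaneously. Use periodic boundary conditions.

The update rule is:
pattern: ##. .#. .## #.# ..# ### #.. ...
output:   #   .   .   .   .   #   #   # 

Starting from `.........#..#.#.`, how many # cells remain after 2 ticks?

########..#....#
#########..###..
count of #: 12

12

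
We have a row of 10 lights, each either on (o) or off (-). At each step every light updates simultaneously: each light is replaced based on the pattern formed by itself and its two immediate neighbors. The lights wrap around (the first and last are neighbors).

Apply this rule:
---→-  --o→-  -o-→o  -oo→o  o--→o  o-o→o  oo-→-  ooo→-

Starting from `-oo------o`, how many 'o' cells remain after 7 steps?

6

oo-o-----o
--ooo----o
o-o--o---o
-ooo-oo--o
oo--oo-o-o
--o-o-oooo
o-ooooo---
count of o: 6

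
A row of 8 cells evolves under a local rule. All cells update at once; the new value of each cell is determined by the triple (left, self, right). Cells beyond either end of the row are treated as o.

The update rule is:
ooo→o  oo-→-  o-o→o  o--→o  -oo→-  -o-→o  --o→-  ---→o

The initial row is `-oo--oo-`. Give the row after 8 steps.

o--o---o
-o-ooo--
ooo-o-o-
oo-ooooo
o-o-oooo
-ooo-ooo
o-o-o-oo
-ooooo-o

-ooooo-o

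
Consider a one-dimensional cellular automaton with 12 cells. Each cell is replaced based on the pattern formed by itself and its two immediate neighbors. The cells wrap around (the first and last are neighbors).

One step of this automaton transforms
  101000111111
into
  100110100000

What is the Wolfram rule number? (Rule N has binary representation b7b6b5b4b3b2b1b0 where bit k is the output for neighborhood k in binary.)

89

position 7: 111 → 0  (bit 7 = 0)
position 0: 110 → 1  (bit 6 = 1)
position 1: 101 → 0  (bit 5 = 0)
position 3: 100 → 1  (bit 4 = 1)
position 6: 011 → 1  (bit 3 = 1)
position 2: 010 → 0  (bit 2 = 0)
position 5: 001 → 0  (bit 1 = 0)
position 4: 000 → 1  (bit 0 = 1)
bits b7..b0 = 01011001 = 89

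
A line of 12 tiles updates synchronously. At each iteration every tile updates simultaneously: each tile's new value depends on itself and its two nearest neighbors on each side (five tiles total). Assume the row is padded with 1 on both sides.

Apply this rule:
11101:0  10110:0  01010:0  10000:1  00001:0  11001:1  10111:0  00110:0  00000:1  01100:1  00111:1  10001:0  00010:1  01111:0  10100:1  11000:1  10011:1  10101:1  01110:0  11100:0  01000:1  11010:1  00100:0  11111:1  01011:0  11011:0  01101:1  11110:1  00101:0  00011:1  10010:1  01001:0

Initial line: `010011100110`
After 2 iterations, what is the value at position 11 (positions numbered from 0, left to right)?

0

110110011010
100011101110
position 11 holds 0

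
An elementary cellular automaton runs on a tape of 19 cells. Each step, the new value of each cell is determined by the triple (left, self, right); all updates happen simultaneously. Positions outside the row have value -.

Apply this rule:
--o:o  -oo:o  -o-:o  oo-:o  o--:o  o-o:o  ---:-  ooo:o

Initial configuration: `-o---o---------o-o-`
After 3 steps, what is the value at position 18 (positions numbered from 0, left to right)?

o

ooo-ooo-------ooooo
oooooooo-----oooooo
ooooooooo---ooooooo
position 18 holds o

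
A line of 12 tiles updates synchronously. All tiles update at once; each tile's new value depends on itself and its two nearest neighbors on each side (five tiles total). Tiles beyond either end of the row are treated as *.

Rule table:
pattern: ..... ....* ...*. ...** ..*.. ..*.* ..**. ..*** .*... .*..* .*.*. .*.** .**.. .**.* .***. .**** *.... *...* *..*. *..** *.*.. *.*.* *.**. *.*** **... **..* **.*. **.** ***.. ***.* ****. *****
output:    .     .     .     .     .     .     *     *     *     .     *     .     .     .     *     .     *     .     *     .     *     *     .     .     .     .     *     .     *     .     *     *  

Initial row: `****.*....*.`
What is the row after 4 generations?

***.****....
**....**.*..
**.*..*.**..
*.**.*......

*.**.*......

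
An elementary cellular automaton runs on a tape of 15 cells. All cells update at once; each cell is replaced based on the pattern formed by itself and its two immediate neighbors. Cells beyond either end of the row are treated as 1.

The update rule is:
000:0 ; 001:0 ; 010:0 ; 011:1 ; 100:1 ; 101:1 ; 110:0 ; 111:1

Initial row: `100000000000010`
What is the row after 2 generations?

generation 1: 010000000000001
generation 2: 101000000000001

101000000000001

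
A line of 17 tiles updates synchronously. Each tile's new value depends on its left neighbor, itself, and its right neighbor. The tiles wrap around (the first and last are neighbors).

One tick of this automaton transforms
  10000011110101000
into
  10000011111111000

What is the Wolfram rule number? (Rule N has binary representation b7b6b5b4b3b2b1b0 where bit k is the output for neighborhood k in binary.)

position 7: 111 → 1  (bit 7 = 1)
position 9: 110 → 1  (bit 6 = 1)
position 10: 101 → 1  (bit 5 = 1)
position 1: 100 → 0  (bit 4 = 0)
position 6: 011 → 1  (bit 3 = 1)
position 0: 010 → 1  (bit 2 = 1)
position 5: 001 → 0  (bit 1 = 0)
position 2: 000 → 0  (bit 0 = 0)
bits b7..b0 = 11101100 = 236

236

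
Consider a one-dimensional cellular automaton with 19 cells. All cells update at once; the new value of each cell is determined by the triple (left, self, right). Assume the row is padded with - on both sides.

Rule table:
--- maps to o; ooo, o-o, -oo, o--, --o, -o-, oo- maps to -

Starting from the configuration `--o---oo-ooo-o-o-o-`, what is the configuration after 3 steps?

o---o--------------
--o---ooooooooooooo
o---o--------------

o---o--------------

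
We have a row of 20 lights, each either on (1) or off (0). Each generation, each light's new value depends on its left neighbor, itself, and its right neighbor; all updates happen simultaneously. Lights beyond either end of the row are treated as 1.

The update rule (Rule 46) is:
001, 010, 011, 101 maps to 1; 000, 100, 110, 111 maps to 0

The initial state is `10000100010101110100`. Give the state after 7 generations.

00001100111111001101
00011001100000011011
00110011000000110110
01100110000001101101
11001100000011011011
00011000000110110110
00110000001101101101

00110000001101101101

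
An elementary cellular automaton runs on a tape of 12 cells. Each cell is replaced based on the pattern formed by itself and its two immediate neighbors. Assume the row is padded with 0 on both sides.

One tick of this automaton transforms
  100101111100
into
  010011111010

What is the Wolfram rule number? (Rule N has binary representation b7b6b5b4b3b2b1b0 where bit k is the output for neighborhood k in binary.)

position 6: 111 → 1  (bit 7 = 1)
position 9: 110 → 0  (bit 6 = 0)
position 4: 101 → 1  (bit 5 = 1)
position 1: 100 → 1  (bit 4 = 1)
position 5: 011 → 1  (bit 3 = 1)
position 0: 010 → 0  (bit 2 = 0)
position 2: 001 → 0  (bit 1 = 0)
position 11: 000 → 0  (bit 0 = 0)
bits b7..b0 = 10111000 = 184

184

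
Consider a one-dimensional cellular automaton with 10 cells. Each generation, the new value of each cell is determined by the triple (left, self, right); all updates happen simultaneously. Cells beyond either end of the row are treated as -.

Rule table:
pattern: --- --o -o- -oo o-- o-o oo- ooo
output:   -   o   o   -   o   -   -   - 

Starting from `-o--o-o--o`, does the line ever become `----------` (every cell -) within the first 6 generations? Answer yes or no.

yes

ooooo-oooo
----------
all cells are - at generation 2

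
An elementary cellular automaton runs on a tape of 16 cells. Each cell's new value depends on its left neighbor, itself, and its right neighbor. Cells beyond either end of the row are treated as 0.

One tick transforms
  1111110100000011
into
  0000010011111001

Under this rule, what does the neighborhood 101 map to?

0

At position 6 the neighborhood is 101; the next row has 0 there.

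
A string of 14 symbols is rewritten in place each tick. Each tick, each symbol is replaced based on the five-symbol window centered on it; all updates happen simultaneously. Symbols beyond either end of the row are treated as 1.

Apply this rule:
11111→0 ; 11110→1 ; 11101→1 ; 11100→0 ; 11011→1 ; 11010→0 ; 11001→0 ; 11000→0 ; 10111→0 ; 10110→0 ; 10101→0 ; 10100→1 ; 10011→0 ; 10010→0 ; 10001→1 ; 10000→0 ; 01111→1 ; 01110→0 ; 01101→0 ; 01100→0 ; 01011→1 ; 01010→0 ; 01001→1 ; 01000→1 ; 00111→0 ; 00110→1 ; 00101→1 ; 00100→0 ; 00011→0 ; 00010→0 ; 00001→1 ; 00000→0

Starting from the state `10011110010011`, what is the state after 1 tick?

00001100001001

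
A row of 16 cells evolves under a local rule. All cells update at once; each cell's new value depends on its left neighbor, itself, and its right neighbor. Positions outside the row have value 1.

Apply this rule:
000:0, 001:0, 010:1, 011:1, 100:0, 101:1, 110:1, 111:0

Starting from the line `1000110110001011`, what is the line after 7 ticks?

1000111110001110
1000100010001011
1000100010001110
1000100010001011  (repeats tick 2; period 2)
tick 7: 1000100010001110

1000100010001110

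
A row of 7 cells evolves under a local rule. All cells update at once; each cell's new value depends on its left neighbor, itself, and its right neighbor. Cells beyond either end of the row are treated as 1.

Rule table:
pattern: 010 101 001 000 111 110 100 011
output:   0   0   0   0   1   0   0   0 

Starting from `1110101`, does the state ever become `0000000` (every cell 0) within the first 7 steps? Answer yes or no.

1100000
1000000
0000000
all cells are 0 at step 3

yes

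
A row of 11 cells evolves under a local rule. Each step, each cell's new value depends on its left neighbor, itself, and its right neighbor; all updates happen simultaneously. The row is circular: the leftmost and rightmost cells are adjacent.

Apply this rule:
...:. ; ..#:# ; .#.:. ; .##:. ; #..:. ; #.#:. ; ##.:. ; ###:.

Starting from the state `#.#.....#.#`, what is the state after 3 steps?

.....#.....

.......#...
......#....
.....#.....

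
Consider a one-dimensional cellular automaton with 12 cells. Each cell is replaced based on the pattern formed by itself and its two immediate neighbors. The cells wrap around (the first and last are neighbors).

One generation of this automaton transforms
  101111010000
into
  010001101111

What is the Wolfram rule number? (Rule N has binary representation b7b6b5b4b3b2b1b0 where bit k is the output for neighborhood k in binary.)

position 3: 111 → 0  (bit 7 = 0)
position 5: 110 → 1  (bit 6 = 1)
position 1: 101 → 1  (bit 5 = 1)
position 8: 100 → 1  (bit 4 = 1)
position 2: 011 → 0  (bit 3 = 0)
position 0: 010 → 0  (bit 2 = 0)
position 11: 001 → 1  (bit 1 = 1)
position 9: 000 → 1  (bit 0 = 1)
bits b7..b0 = 01110011 = 115

115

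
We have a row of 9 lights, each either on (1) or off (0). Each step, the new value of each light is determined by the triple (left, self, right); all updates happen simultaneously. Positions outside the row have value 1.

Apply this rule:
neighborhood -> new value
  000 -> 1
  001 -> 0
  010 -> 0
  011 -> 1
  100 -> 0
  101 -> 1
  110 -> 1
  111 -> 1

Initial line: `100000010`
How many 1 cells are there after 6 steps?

step 1: 101111001
step 2: 111111001
step 3: 111111001  (fixed point — unchanged through step 6)
count of 1: 7

7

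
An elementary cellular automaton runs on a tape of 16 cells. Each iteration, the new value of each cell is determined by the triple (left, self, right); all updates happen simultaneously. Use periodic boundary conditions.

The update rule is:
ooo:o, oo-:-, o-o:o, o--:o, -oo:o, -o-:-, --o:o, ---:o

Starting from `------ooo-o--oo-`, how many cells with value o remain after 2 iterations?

oooooooo-o-ooo-o
ooooooo-o-ooo-oo
count of o: 13

13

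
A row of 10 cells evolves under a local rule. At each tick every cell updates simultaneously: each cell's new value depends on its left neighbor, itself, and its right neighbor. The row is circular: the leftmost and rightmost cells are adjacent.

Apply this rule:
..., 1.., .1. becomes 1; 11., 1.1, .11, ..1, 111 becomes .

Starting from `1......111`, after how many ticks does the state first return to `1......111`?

tick 1: .11111....
tick 2: ......1111
tick 3: 11111.....
tick 4: .....1111.
tick 5: 1111.....1
tick 6: ....1111..
tick 7: 111.....11
tick 8: ...1111...
tick 9: 11.....111
tick 10: ..1111....
tick 11: 1.....1111
tick 12: .1111.....
tick 13: .....11111
tick 14: 1111......
tick 15: ....11111.
tick 16: 111......1
tick 17: ...11111..
tick 18: 11......11
tick 19: ..11111...
tick 20: 1......111

20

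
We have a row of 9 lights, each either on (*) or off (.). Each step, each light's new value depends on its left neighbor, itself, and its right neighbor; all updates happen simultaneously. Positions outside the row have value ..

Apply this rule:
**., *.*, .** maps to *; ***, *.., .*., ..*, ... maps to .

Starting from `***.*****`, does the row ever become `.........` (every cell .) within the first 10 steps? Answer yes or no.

yes

step 1: *.***...*
step 2: .**.*....
step 3: .***.....
step 4: .*.*.....
step 5: ..*......
step 6: .........
all cells are . at step 6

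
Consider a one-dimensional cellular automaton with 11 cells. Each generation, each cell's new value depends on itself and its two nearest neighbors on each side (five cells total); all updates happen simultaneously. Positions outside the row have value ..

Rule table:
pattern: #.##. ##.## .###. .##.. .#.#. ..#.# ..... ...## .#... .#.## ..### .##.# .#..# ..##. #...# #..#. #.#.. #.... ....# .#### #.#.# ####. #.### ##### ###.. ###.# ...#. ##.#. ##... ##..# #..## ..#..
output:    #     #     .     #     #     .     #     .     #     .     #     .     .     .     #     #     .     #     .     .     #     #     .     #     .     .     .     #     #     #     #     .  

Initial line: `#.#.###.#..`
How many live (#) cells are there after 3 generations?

.##....#.##
..###....##
..#..##...#
count of #: 4

4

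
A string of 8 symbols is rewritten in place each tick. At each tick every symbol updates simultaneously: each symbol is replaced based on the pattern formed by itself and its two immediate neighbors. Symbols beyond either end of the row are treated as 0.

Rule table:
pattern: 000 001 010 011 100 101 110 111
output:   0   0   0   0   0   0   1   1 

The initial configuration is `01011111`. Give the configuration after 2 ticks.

00000111

tick 1: 00001111
tick 2: 00000111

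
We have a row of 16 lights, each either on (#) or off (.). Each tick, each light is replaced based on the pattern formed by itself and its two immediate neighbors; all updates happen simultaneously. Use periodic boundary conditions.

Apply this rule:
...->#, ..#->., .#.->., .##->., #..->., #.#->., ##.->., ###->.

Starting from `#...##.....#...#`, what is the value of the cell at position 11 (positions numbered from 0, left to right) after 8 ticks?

#

tick 1: ..#....###...#..
tick 2: #...##.....#...#  (repeats tick 0; period 2)
tick 8: #...##.....#...#
position 11 holds #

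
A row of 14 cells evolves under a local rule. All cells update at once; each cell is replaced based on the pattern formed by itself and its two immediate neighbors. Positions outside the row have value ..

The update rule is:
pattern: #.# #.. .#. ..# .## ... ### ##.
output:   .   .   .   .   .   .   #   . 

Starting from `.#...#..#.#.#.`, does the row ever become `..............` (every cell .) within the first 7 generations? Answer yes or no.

..............
all cells are . at generation 1

yes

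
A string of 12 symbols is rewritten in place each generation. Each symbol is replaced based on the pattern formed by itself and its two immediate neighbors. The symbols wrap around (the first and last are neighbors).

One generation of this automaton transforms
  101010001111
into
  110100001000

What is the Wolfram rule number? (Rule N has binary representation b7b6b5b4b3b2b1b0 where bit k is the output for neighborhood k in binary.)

104

position 9: 111 → 0  (bit 7 = 0)
position 0: 110 → 1  (bit 6 = 1)
position 1: 101 → 1  (bit 5 = 1)
position 5: 100 → 0  (bit 4 = 0)
position 8: 011 → 1  (bit 3 = 1)
position 2: 010 → 0  (bit 2 = 0)
position 7: 001 → 0  (bit 1 = 0)
position 6: 000 → 0  (bit 0 = 0)
bits b7..b0 = 01101000 = 104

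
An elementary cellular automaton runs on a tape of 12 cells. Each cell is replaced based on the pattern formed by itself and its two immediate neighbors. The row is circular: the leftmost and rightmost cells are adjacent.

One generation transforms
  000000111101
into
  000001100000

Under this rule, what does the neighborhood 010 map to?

At position 11 the neighborhood is 010; the next row has 0 there.

0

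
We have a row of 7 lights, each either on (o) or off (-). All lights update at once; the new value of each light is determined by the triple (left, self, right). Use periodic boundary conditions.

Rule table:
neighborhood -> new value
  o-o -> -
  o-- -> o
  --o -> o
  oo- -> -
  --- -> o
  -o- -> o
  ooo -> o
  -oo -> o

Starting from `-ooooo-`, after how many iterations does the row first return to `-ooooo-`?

iteration 1: ooooo-o
iteration 2: oooo--o
iteration 3: ooo-ooo
iteration 4: oo--ooo
iteration 5: o-ooooo
iteration 6: --ooooo
iteration 7: oooooo-
iteration 8: ooooo--
iteration 9: oooo-oo
iteration 10: ooo--oo
iteration 11: oo-oooo
iteration 12: o--oooo
iteration 13: -oooooo
iteration 14: -ooooo-

14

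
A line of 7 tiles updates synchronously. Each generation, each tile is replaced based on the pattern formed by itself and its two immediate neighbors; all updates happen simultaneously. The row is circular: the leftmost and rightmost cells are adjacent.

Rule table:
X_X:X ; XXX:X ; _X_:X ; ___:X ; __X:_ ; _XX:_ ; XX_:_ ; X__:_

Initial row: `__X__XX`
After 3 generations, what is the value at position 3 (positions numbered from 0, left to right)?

X

generation 1: __X____
generation 2: X_X_XXX
generation 3: _XXX_XX
position 3 holds X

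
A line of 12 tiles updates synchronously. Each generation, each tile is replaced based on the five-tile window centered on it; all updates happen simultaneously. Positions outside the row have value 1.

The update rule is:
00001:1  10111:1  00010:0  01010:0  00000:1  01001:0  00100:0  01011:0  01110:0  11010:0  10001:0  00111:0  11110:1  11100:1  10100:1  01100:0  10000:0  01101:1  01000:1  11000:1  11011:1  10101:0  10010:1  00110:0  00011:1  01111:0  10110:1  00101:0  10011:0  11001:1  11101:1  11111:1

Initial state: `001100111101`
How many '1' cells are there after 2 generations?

6

100010001111
110001010011
count of 1: 6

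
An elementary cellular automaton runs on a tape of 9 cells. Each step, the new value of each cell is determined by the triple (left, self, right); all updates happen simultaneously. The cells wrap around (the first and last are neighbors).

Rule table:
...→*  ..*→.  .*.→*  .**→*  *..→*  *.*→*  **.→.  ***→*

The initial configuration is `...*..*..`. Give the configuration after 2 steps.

*.**.****

step 1: **.**.***
step 2: *.**.****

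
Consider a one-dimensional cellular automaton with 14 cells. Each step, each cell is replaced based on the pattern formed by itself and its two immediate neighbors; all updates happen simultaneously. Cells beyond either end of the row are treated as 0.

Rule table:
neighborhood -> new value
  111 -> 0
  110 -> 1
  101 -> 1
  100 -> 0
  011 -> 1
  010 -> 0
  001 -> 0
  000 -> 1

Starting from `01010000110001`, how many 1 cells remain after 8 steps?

00100110110100
10000111111001
00110100001000
10111001100011
01101001101011
01110001110111
01010101011101
00101010110110
count of 1: 7

7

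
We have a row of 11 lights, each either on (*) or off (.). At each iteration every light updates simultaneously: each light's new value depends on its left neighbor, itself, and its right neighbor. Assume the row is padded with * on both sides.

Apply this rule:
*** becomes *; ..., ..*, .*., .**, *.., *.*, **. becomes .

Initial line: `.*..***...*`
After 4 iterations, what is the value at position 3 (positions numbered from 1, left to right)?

.

.....*.....
...........
...........  (fixed point — unchanged through iteration 4)
position 3 holds .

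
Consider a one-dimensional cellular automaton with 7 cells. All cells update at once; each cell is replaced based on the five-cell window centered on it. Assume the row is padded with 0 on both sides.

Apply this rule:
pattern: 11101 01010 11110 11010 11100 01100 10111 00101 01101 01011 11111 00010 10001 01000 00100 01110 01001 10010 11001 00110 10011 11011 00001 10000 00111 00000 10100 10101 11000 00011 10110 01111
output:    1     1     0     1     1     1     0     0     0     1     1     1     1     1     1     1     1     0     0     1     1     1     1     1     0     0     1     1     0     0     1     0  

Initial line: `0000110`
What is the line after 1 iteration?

0010110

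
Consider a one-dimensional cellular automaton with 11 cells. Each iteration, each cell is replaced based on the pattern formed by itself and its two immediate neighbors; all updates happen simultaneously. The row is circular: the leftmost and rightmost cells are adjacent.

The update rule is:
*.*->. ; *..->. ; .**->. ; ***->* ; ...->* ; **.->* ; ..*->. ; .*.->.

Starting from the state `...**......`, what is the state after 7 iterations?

.*...*****.

iteration 1: **..*.*****
iteration 2: **.....****
iteration 3: **.***..***
iteration 4: **..**...**
iteration 5: **...*.*..*
iteration 6: **.*.......
iteration 7: .*...*****.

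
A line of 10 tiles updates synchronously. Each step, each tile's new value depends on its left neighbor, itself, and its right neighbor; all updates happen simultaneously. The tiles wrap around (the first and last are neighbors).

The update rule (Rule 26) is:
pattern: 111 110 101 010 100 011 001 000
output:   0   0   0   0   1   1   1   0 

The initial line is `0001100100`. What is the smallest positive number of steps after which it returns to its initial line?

20

0011011010
0110010001
0101101010
1001000001
0110100011
0100010110
1010100101
0000011001
1000110110
0101100100
1001011010
0110010000
1101101000
1001000101
0110101001
0100000110
1010001101
0001011001
1010010110
0001100100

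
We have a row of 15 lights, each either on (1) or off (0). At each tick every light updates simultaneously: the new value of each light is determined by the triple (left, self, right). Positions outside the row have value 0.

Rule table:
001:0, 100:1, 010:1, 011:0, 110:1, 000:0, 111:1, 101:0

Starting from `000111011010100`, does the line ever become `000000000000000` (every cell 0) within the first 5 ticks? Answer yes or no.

000011001010110
000001101010011
000000101011001
000000101001101
000000101100101
tick 5 is 000000101100101, still not uniform 0

no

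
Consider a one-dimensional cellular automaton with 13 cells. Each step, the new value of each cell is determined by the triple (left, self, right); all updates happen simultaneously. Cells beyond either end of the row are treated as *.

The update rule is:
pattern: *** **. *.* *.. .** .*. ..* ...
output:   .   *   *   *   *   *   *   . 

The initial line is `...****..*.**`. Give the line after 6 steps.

step 1: *.**..******.
step 2: *******....**
step 3: ......**..**.
step 4: *....********
step 5: **..**.......
step 6: .******.....*

.******.....*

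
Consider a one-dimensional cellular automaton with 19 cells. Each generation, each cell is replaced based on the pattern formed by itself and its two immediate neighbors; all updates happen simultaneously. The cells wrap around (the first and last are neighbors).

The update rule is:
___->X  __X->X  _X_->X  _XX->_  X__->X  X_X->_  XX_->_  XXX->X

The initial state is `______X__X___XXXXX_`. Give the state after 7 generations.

XXXXXXXXXXXXX_XXX_X
XXXXXXXXXXXX___X___
_XXXXXXXXXX_XXXXXXX
__XXXXXXXX___XXXXX_
XX_XXXXXX_XXX_XXX_X
X___XXXX___X___X___
XXXX_XX_XXXXXXXXXXX

XXXX_XX_XXXXXXXXXXX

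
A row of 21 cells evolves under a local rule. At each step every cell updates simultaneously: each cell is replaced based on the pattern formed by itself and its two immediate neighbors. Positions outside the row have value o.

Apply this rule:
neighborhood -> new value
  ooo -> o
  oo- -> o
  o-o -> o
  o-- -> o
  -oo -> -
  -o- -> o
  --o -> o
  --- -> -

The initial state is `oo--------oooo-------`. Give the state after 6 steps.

step 1: ooo------o-oooo-----o
step 2: oooo----ooo-oooo---o-
step 3: ooooo--o-ooo-oooo-ooo
step 4: ooooooooo-ooo-oooo-oo
step 5: oooooooooo-ooo-oooo-o
step 6: ooooooooooo-ooo-oooo-

ooooooooooo-ooo-oooo-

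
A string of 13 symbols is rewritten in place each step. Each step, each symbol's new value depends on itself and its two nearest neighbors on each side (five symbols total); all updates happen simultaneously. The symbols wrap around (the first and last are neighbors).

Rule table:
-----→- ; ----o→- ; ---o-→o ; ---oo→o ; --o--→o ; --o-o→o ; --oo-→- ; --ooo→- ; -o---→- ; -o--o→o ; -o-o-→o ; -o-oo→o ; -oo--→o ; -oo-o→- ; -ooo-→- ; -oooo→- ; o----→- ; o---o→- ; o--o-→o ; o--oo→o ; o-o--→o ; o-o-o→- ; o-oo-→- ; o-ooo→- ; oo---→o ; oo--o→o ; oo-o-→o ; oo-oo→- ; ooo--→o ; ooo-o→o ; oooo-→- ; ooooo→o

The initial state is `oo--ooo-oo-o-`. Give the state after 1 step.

-ooo--o---o-o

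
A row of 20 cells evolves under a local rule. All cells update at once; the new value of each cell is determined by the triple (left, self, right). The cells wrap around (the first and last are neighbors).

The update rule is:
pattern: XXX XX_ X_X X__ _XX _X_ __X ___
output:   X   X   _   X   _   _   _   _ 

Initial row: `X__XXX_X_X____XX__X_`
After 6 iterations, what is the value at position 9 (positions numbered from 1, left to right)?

_

_X__XX____X____XX___
__X__XX____X____XX__
___X__XX____X____XX_
____X__XX____X____XX
X____X__XX____X____X
XX____X__XX____X____
position 9 holds _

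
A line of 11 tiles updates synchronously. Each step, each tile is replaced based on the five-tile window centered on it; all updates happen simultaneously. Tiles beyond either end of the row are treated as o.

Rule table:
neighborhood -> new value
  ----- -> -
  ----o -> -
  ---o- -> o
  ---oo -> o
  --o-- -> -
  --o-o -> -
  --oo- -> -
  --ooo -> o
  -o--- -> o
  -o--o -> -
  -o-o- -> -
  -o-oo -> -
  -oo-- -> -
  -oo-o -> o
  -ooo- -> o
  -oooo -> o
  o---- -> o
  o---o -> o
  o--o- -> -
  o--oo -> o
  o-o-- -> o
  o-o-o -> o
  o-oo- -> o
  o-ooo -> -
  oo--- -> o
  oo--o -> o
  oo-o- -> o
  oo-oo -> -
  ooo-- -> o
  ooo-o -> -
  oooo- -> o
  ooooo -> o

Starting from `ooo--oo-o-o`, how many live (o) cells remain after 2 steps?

8

ooooo-ooo--
oooo---oooo
count of o: 8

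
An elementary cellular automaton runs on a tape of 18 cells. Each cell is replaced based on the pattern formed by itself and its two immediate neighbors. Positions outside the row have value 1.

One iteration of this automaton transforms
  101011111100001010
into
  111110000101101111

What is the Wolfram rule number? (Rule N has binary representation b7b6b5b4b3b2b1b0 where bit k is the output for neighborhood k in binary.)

109

position 5: 111 → 0  (bit 7 = 0)
position 0: 110 → 1  (bit 6 = 1)
position 1: 101 → 1  (bit 5 = 1)
position 10: 100 → 0  (bit 4 = 0)
position 4: 011 → 1  (bit 3 = 1)
position 2: 010 → 1  (bit 2 = 1)
position 13: 001 → 0  (bit 1 = 0)
position 11: 000 → 1  (bit 0 = 1)
bits b7..b0 = 01101101 = 109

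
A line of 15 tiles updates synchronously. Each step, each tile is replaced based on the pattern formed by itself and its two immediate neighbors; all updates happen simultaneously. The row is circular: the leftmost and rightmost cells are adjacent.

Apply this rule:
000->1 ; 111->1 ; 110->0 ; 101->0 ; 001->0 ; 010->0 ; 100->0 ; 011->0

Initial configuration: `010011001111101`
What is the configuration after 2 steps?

111111110010011

000000000111000
111111110010011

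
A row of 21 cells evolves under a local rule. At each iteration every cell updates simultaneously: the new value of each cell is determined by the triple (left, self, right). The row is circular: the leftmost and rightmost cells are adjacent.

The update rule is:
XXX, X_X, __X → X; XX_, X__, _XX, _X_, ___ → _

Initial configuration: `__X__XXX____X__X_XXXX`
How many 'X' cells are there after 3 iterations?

7

_X__X_X____X__X_X_XX_
X__X_X____X__X_X_X___
__X_X____X__X_X_X___X
count of X: 7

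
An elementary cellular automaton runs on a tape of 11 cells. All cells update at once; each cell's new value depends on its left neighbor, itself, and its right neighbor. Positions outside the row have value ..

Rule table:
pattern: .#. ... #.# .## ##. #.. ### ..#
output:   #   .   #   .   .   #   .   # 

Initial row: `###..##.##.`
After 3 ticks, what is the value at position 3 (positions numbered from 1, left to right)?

#

...##..#..#
..#..######
.####......
position 3 holds #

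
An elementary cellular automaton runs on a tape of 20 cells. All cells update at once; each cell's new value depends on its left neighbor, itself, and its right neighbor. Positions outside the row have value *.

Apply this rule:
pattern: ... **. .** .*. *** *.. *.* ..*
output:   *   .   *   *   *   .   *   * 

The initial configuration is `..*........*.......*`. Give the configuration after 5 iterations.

.**.********.*******
**.********.********
*.********.*********
.********.**********
********.***********

********.***********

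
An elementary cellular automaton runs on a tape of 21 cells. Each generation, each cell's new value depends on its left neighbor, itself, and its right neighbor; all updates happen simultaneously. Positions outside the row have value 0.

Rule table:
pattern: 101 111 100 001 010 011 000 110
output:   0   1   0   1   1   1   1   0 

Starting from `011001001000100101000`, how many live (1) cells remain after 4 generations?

generation 1: 110011011011101101011
generation 2: 100110010011001001010
generation 3: 101100110110011011010
generation 4: 101001100100110010010
count of 1: 9

9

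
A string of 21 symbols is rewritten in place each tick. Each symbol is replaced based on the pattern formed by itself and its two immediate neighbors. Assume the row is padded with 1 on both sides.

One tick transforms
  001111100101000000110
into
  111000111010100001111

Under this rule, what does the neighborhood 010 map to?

At position 9 the neighborhood is 010; the next row has 0 there.

0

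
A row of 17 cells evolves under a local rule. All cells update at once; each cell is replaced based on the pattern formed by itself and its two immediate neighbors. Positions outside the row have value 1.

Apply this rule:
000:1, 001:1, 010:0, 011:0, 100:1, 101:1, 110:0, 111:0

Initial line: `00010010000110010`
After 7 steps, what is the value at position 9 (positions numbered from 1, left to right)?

step 1: 11101101111001101
step 2: 00010010000110010  (repeats step 0; period 2)
step 7: 11101101111001101
position 9 holds 1

1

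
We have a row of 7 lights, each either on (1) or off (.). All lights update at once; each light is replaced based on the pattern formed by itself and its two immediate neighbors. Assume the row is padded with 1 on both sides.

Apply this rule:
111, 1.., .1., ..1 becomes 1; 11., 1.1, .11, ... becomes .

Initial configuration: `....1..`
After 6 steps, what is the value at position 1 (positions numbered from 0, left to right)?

1

1..1111
.11.111
.....11
1...1.1
.1.11..
.1...11
position 1 holds 1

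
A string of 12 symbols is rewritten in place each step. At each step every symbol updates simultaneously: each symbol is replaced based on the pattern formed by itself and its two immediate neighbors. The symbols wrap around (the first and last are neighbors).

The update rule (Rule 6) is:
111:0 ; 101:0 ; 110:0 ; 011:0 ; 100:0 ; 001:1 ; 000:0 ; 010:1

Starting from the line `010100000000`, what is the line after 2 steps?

110100000000
000100000001

000100000001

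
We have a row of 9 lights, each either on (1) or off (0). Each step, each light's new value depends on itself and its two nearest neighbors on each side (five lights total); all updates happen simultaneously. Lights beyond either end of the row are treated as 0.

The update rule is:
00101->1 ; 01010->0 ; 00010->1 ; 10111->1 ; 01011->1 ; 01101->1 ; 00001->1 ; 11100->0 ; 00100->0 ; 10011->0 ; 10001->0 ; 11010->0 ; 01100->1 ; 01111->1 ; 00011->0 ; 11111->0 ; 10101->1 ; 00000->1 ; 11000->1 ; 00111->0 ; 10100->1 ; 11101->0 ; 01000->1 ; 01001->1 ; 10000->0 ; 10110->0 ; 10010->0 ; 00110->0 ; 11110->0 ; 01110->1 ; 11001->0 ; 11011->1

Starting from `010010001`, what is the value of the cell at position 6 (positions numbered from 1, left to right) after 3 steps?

step 1: 101001010
step 2: 101101011
step 3: 110101101
position 6 holds 1

1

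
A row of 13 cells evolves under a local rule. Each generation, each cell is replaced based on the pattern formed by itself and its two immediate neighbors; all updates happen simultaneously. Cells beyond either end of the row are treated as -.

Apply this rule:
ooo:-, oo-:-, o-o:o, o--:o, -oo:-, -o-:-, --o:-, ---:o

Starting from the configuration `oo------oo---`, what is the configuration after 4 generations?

------oo-----

generation 1: --ooooo---ooo
generation 2: o------oo----
generation 3: -ooooo---oooo
generation 4: ------oo-----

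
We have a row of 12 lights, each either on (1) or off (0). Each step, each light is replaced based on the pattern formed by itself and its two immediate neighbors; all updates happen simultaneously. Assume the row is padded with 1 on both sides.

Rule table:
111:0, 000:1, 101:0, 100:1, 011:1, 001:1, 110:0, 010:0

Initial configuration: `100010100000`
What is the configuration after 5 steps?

000111000111

011100011111
010011110000
001110001111
111001111000
000111000111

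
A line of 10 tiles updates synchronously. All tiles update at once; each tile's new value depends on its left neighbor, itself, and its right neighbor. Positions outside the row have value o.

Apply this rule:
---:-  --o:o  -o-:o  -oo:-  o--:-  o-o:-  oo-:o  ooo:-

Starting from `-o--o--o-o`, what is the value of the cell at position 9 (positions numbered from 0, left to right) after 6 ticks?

tick 1: -o-oo-oo--
tick 2: -o--o--o-o  (repeats tick 0; period 2)
tick 6: -o--o--o-o
position 9 holds o

o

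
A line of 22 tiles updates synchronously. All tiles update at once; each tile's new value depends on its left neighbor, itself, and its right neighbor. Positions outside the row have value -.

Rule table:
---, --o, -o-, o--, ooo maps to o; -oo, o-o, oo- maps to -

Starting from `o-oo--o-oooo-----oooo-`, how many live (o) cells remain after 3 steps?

step 1: o---ooo--oo-ooooo-oo-o
step 2: oooo-o-oo----ooo-----o
step 3: -oo--o---oooo-o-oooooo
count of o: 14

14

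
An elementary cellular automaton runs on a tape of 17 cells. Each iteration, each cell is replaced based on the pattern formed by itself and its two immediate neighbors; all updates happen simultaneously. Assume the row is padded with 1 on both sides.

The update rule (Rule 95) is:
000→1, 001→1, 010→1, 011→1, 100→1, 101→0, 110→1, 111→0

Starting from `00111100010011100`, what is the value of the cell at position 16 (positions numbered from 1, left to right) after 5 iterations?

1

iteration 1: 11100111111110111
iteration 2: 00111100000010100
iteration 3: 11100111111110111  (repeats iteration 1; period 2)
iteration 5: 11100111111110111
position 16 holds 1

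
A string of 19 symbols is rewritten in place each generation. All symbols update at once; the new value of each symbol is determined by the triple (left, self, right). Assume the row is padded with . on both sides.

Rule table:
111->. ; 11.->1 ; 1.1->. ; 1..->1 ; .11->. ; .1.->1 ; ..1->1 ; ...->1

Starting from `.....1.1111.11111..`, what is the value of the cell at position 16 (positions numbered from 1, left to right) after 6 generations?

111111....1.....111
.....11111111111..1
11111..........1111
....11111111111...1
1111..........11111
...11111111111....1
position 16 holds .

.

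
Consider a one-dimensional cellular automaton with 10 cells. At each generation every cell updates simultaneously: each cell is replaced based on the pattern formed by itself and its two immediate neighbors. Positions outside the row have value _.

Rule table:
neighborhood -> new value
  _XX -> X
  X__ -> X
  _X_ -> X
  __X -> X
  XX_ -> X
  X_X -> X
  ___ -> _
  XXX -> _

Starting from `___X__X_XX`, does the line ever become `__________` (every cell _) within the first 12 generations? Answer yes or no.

no

__XXXXXXXX
_XX______X
XXXX____XX
X__XX__XXX
XXXXXXXX_X
X______XXX
XX____XX_X
XXX__XXXXX
X_XXXX___X
XXX__XX_XX
X_XXXXXXXX
XXX______X
generation 12 is XXX______X, still not uniform _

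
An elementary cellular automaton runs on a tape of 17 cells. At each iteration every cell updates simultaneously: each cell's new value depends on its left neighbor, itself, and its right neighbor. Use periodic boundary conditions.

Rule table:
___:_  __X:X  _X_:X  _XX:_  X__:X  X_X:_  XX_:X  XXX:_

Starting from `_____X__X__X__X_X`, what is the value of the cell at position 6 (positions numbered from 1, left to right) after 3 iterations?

_

iteration 1: X___XXXXXXXXXXX_X
iteration 2: XX_X__________X__
iteration 3: _X_XX________XXXX
position 6 holds _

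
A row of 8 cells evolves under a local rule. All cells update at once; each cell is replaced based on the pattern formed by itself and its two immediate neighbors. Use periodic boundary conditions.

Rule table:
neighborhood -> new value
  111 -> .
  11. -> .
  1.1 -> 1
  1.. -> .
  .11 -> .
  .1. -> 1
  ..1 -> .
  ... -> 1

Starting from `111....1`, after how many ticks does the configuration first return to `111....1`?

....11..
111....1

2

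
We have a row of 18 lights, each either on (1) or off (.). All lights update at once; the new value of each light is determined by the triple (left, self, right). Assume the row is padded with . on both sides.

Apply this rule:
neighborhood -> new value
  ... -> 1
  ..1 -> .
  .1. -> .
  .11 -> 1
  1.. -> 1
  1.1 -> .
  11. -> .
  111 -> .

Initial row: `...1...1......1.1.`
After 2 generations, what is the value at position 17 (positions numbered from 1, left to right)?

.

11..11..11111....1
1.1.1.1.1....111..
position 17 holds .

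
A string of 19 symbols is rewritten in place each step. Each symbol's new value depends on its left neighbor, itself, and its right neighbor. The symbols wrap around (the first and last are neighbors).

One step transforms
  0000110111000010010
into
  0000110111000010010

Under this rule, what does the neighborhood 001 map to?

0

At position 3 the neighborhood is 001; the next row has 0 there.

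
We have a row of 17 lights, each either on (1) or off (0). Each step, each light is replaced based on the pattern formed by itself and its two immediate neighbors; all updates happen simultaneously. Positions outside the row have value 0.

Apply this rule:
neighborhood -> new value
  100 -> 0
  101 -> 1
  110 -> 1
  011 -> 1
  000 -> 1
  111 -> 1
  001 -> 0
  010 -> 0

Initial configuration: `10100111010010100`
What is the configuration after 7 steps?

11001111111111111

01000111100001001
00010111101100000
11001111111101111
11001111111111111
11001111111111111  (fixed point — unchanged through step 7)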